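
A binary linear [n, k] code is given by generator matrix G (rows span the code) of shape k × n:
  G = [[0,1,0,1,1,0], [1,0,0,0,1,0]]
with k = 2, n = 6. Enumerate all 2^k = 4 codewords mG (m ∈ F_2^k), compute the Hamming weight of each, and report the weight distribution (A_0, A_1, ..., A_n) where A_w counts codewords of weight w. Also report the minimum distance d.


Weight distribution: A_0 = 1, A_2 = 1, A_3 = 2. Minimum distance d = 2.

Enumerate all 2^2 = 4 messages m ∈ F_2^2.
For each, compute codeword c = mG in F_2^6, then tally its weight.
  m = 00 → c = 000000, weight = 0.
  m = 10 → c = 010110, weight = 3.
  m = 01 → c = 100010, weight = 2.
  m = 11 → c = 110100, weight = 3.
Tally weights:
  weight 0: 1 codewords.
  weight 2: 1 codewords.
  weight 3: 2 codewords.
Minimum distance d = smallest w > 0 with A_w > 0 = 2.
Sanity: Σ A_w = 4 = 2^2 = 4 ✓.


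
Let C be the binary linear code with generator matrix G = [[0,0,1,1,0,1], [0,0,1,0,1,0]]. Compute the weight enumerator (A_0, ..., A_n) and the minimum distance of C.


Weight distribution: A_0 = 1, A_2 = 1, A_3 = 2. Minimum distance d = 2.

Enumerate all 2^2 = 4 messages m ∈ F_2^2.
For each, compute codeword c = mG in F_2^6, then tally its weight.
  m = 00 → c = 000000, weight = 0.
  m = 10 → c = 001101, weight = 3.
  m = 01 → c = 001010, weight = 2.
  m = 11 → c = 000111, weight = 3.
Tally weights:
  weight 0: 1 codewords.
  weight 2: 1 codewords.
  weight 3: 2 codewords.
Minimum distance d = smallest w > 0 with A_w > 0 = 2.
Sanity: Σ A_w = 4 = 2^2 = 4 ✓.


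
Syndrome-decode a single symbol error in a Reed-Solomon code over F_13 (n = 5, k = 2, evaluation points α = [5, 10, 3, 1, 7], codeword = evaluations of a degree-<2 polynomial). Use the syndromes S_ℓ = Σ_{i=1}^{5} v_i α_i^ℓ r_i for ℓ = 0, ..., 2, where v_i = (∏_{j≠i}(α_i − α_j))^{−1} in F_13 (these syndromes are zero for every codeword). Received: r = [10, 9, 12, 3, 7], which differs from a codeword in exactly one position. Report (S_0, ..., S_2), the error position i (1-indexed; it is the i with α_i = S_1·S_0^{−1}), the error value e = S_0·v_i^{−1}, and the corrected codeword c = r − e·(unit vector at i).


S = (5, 2, 6), error at position 3, error magnitude e = 12, c = [10, 9, 0, 3, 7].

Step 1: column multipliers v_i = (∏_{j≠i}(α_i − α_j))^{−1} mod 13.
  i = 1 (α = 5): (5−10)(5−3)(5−1)(5−7) = (−5)·2·4·(−2) = 80 ≡ 2, so v_1 = 2^{−1} = 7 (mod 13).
  i = 2 (α = 10): (10−5)(10−3)(10−1)(10−7) = 5·7·9·3 = 945 ≡ 9, so v_2 = 9^{−1} = 3 (mod 13).
  i = 3 (α = 3): (3−5)(3−10)(3−1)(3−7) = (−2)·(−7)·2·(−4) = −112 ≡ 5, so v_3 = 5^{−1} = 8 (mod 13).
  i = 4 (α = 1): (1−5)(1−10)(1−3)(1−7) = (−4)·(−9)·(−2)·(−6) = 432 ≡ 3, so v_4 = 3^{−1} = 9 (mod 13).
  i = 5 (α = 7): (7−5)(7−10)(7−3)(7−1) = 2·(−3)·4·6 = −144 ≡ 12, so v_5 = 12^{−1} = 12 (mod 13).
  v = [7, 3, 8, 9, 12].
Step 2: syndromes of r = [10, 9, 12, 3, 7] (all sums mod 13).
  S_0 = Σ v_i r_i = 7·10 + 3·9 + 8·12 + 9·3 + 12·7 = 304 ≡ 5.
  S_1 = Σ v_i α_i r_i = 7·5·10 + 3·10·9 + 8·3·12 + 9·1·3 + 12·7·7 = 1523 ≡ 2.
  α_i^2 mod 13 = [12, 9, 9, 1, 10].
  S_2 = Σ v_i α_i^2 r_i = 7·12·10 + 3·9·9 + 8·9·12 + 9·1·3 + 12·10·7 = 2814 ≡ 6.
  S = (5, 2, 6) ≠ 0, so r is not a codeword (an error is present).
Step 3: locate the error. For a single error e at position i, S_ℓ = v_i·e·α_i^ℓ, so α_err = S_1/S_0.
  S_0^{−1} = 5^{−1} = 8 (mod 13), so α_err = 2·8 = 16 ≡ 3 = α_3. Error position i = 3.
  Consistency check: S_2/S_1 = 6·7 = 42 ≡ 3 = α_err ✓ (single-error assumption holds).
Step 4: error magnitude e = S_0/v_3 = S_0·∏_{j≠3}(α_3 − α_j) = 5·5 = 25 ≡ 12 (mod 13).
Step 5: correct position 3: c_3 = r_3 − e = 12 − 12 ≡ 0 (mod 13). Hence c = [10, 9, 0, 3, 7].
  Check: interpolating c through the α_i gives m(x) = 11 + 5·x (degree < 2) with m(α_i) = c_i for every i, so c is indeed a codeword.


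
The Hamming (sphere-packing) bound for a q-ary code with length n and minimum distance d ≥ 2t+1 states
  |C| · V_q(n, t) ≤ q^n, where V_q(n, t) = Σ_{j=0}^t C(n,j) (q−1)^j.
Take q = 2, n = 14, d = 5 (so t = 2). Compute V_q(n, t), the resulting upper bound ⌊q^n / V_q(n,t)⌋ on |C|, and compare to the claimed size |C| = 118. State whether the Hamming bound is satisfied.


V_q(n, t) = 106, q^n = 16384, Hamming bound = 154, |C| = 118 ≤ bound (satisfied).

Step 1: Compute V_q(n, t) = Σ_{j=0}^2 C(n, j) (q−1)^j.
  j = 0: C(14,0)·(1)^0 = 1·1 = 1.
  j = 1: C(14,1)·(1)^1 = 14·1 = 14.
  j = 2: C(14,2)·(1)^2 = 91·1 = 91.
  V_q(n, t) = 1 + 14 + 91 = 106.
Step 2: q^n = 2^14 = 16384.
Step 3: Hamming bound ⌊q^n / V_q(n,t)⌋ = ⌊16384/106⌋ = 154.
Step 4: Compare |C| = 118 to 154: satisfied.
The claimed |C| lies below the Hamming bound.


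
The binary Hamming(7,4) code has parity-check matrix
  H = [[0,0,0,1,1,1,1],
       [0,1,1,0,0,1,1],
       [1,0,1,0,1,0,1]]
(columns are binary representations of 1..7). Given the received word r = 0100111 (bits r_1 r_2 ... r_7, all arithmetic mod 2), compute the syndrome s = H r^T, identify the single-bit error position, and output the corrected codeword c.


s = (1, 1, 0)^T, error position = 6, corrected codeword c = 0100101

Compute s = H r^T mod 2 one row at a time:
  s_1 = 0 + 1 + 1 + 1 = 3 ≡ 1 (mod 2).
  s_2 = 1 + 0 + 1 + 1 = 3 ≡ 1 (mod 2).
  s_3 = 0 + 0 + 1 + 1 = 2 ≡ 0 (mod 2).
s = (1, 1, 0)^T — this equals column 6 of H (binary 110), so error is at position 6.
Correct: flip bit 6 of r = 0100111 to get c = 0100101.


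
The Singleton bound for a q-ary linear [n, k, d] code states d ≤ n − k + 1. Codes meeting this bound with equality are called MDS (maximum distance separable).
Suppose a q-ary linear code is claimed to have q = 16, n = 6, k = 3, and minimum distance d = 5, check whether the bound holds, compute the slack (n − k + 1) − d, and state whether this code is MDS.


Singleton RHS = n − k + 1 = 4, slack = -1, bound violated (no such code; not MDS).

Singleton bound: d ≤ n − k + 1.
Here n = 6, k = 3, so n − k + 1 = 4.
Given d = 5, check d ≤ 4: NO.
Slack = (n − k + 1) − d = -1.
The slack is negative: d = 5 exceeds n − k + 1 = 4 by 1, so the Singleton bound is violated and no linear [6, 3, 5]_16 code can exist. In particular it is not MDS (MDS requires d = n − k + 1 exactly).
Description: the claimed parameters are [6, 3, 5]_16; such a code would be impossible (violates the Singleton bound).


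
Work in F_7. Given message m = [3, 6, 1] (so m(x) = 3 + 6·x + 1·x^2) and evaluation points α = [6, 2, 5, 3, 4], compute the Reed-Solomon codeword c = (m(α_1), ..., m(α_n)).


c = [5, 5, 2, 2, 1]

Message polynomial: m(x) = 3 + 6·x + 1·x^2 (mod 7).
For each evaluation point α_i, compute m(α_i) mod 7:
  α_1 = 6: Horner steps 1 → 5 → 5, so m(6) = 5.
  α_2 = 2: Horner steps 1 → 1 → 5, so m(2) = 5.
  α_3 = 5: Horner steps 1 → 4 → 2, so m(5) = 2.
  α_4 = 3: Horner steps 1 → 2 → 2, so m(3) = 2.
  α_5 = 4: Horner steps 1 → 3 → 1, so m(4) = 1.
Codeword c = [5, 5, 2, 2, 1] ∈ F_7^5.


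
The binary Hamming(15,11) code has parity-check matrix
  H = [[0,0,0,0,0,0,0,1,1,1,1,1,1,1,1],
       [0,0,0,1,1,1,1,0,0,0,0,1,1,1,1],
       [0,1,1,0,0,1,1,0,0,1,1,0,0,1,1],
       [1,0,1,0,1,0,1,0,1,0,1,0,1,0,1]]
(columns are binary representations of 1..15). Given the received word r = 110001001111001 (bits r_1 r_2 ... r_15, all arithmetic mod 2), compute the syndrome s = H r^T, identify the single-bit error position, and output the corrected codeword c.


s = (1, 1, 1, 0)^T, error position = 14, corrected codeword c = 110001001111011

Compute s = H r^T mod 2 one row at a time:
  s_1 = 0 + 1 + 1 + 1 + 1 + 0 + 0 + 1 = 5 ≡ 1 (mod 2).
  s_2 = 0 + 0 + 1 + 0 + 1 + 0 + 0 + 1 = 3 ≡ 1 (mod 2).
  s_3 = 1 + 0 + 1 + 0 + 1 + 1 + 0 + 1 = 5 ≡ 1 (mod 2).
  s_4 = 1 + 0 + 0 + 0 + 1 + 1 + 0 + 1 = 4 ≡ 0 (mod 2).
s = (1, 1, 1, 0)^T — this equals column 14 of H (binary 1110), so error is at position 14.
Correct: flip bit 14 of r = 110001001111001 to get c = 110001001111011.


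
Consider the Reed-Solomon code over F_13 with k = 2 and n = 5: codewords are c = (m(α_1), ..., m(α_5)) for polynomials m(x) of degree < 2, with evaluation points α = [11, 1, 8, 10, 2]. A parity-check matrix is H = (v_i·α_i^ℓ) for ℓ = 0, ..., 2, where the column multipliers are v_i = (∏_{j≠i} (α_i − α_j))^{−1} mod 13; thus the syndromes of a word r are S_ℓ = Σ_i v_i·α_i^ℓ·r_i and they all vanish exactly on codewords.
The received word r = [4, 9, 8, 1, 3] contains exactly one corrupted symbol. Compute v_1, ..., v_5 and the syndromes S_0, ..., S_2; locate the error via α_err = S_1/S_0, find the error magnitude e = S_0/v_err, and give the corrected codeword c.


S = (8, 8, 8), error at position 2, error magnitude e = 9, c = [4, 0, 8, 1, 3].

Step 1: column multipliers v_i = (∏_{j≠i}(α_i − α_j))^{−1} mod 13.
  i = 1 (α = 11): (11−1)(11−8)(11−10)(11−2) = 10·3·1·9 = 270 ≡ 10, so v_1 = 10^{−1} = 4 (mod 13).
  i = 2 (α = 1): (1−11)(1−8)(1−10)(1−2) = (−10)·(−7)·(−9)·(−1) = 630 ≡ 6, so v_2 = 6^{−1} = 11 (mod 13).
  i = 3 (α = 8): (8−11)(8−1)(8−10)(8−2) = (−3)·7·(−2)·6 = 252 ≡ 5, so v_3 = 5^{−1} = 8 (mod 13).
  i = 4 (α = 10): (10−11)(10−1)(10−8)(10−2) = (−1)·9·2·8 = −144 ≡ 12, so v_4 = 12^{−1} = 12 (mod 13).
  i = 5 (α = 2): (2−11)(2−1)(2−8)(2−10) = (−9)·1·(−6)·(−8) = −432 ≡ 10, so v_5 = 10^{−1} = 4 (mod 13).
  v = [4, 11, 8, 12, 4].
Step 2: syndromes of r = [4, 9, 8, 1, 3] (all sums mod 13).
  S_0 = Σ v_i r_i = 4·4 + 11·9 + 8·8 + 12·1 + 4·3 = 203 ≡ 8.
  S_1 = Σ v_i α_i r_i = 4·11·4 + 11·1·9 + 8·8·8 + 12·10·1 + 4·2·3 = 931 ≡ 8.
  α_i^2 mod 13 = [4, 1, 12, 9, 4].
  S_2 = Σ v_i α_i^2 r_i = 4·4·4 + 11·1·9 + 8·12·8 + 12·9·1 + 4·4·3 = 1087 ≡ 8.
  S = (8, 8, 8) ≠ 0, so r is not a codeword (an error is present).
Step 3: locate the error. For a single error e at position i, S_ℓ = v_i·e·α_i^ℓ, so α_err = S_1/S_0.
  S_0^{−1} = 8^{−1} = 5 (mod 13), so α_err = 8·5 = 40 ≡ 1 = α_2. Error position i = 2.
  Consistency check: S_2/S_1 = 8·5 = 40 ≡ 1 = α_err ✓ (single-error assumption holds).
Step 4: error magnitude e = S_0/v_2 = S_0·∏_{j≠2}(α_2 − α_j) = 8·6 = 48 ≡ 9 (mod 13).
Step 5: correct position 2: c_2 = r_2 − e = 9 − 9 ≡ 0 (mod 13). Hence c = [4, 0, 8, 1, 3].
  Check: interpolating c through the α_i gives m(x) = 10 + 3·x (degree < 2) with m(α_i) = c_i for every i, so c is indeed a codeword.


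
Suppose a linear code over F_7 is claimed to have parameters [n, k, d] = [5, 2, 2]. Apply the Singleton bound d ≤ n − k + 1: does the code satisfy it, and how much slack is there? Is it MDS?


Singleton RHS = n − k + 1 = 4, slack = 2, bound satisfied, not MDS.

Singleton bound: d ≤ n − k + 1.
Here n = 5, k = 2, so n − k + 1 = 4.
Given d = 2, check d ≤ 4: YES.
Slack = (n − k + 1) − d = 2.
The code is NOT MDS (slack = 2 > 0).
Description: the claimed parameters are [5, 2, 2]_7; such a code would be non-MDS.


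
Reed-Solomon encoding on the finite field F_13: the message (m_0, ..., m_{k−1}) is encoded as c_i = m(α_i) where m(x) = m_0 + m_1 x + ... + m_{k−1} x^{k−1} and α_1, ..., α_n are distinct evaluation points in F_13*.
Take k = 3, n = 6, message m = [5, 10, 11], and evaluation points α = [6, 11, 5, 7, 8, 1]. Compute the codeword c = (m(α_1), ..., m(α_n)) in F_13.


c = [6, 3, 5, 3, 9, 0]

Message polynomial: m(x) = 5 + 10·x + 11·x^2 (mod 13).
For each evaluation point α_i, compute m(α_i) mod 13:
  α_1 = 6: Horner steps 11 → 11 → 6, so m(6) = 6.
  α_2 = 11: Horner steps 11 → 1 → 3, so m(11) = 3.
  α_3 = 5: Horner steps 11 → 0 → 5, so m(5) = 5.
  α_4 = 7: Horner steps 11 → 9 → 3, so m(7) = 3.
  α_5 = 8: Horner steps 11 → 7 → 9, so m(8) = 9.
  α_6 = 1: Horner steps 11 → 8 → 0, so m(1) = 0.
Codeword c = [6, 3, 5, 3, 9, 0] ∈ F_13^6.


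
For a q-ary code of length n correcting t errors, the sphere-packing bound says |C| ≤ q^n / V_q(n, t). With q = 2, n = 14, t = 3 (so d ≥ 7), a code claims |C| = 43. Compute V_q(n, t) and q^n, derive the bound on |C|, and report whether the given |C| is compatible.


V_q(n, t) = 470, q^n = 16384, Hamming bound = 34, |C| = 43 > bound (violated).

Step 1: Compute V_q(n, t) = Σ_{j=0}^3 C(n, j) (q−1)^j.
  j = 0: C(14,0)·(1)^0 = 1·1 = 1.
  j = 1: C(14,1)·(1)^1 = 14·1 = 14.
  j = 2: C(14,2)·(1)^2 = 91·1 = 91.
  j = 3: C(14,3)·(1)^3 = 364·1 = 364.
  V_q(n, t) = 1 + 14 + 91 + 364 = 470.
Step 2: q^n = 2^14 = 16384.
Step 3: Hamming bound ⌊q^n / V_q(n,t)⌋ = ⌊16384/470⌋ = 34.
Step 4: Compare |C| = 43 to 34: violated.
The claimed |C| lies above the Hamming bound, so no 2-ary code of length 14 with d ≥ 7 can have 43 codewords.


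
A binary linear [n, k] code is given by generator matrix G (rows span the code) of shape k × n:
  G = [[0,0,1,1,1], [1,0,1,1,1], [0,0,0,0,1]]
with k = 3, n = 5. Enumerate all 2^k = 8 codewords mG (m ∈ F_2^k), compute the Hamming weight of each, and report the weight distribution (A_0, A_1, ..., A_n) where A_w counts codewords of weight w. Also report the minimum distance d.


Weight distribution: A_0 = 1, A_1 = 2, A_2 = 2, A_3 = 2, A_4 = 1. Minimum distance d = 1.

Enumerate all 2^3 = 8 messages m ∈ F_2^3.
For each, compute codeword c = mG in F_2^5, then tally its weight.
  m = 000 → c = 00000, weight = 0.
  m = 100 → c = 00111, weight = 3.
  m = 010 → c = 10111, weight = 4.
  m = 110 → c = 10000, weight = 1.
  m = 001 → c = 00001, weight = 1.
  m = 101 → c = 00110, weight = 2.
  m = 011 → c = 10110, weight = 3.
  m = 111 → c = 10001, weight = 2.
Tally weights:
  weight 0: 1 codewords.
  weight 1: 2 codewords.
  weight 2: 2 codewords.
  weight 3: 2 codewords.
  weight 4: 1 codewords.
Minimum distance d = smallest w > 0 with A_w > 0 = 1.
Sanity: Σ A_w = 8 = 2^3 = 8 ✓.


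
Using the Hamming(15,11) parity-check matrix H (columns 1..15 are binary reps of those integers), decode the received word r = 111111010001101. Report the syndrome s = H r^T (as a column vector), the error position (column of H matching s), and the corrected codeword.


s = (0, 0, 0, 1)^T, error position = 1, corrected codeword c = 011111010001101

Compute s = H r^T mod 2 one row at a time:
  s_1 = 1 + 0 + 0 + 0 + 1 + 1 + 0 + 1 = 4 ≡ 0 (mod 2).
  s_2 = 1 + 1 + 1 + 0 + 1 + 1 + 0 + 1 = 6 ≡ 0 (mod 2).
  s_3 = 1 + 1 + 1 + 0 + 0 + 0 + 0 + 1 = 4 ≡ 0 (mod 2).
  s_4 = 1 + 1 + 1 + 0 + 0 + 0 + 1 + 1 = 5 ≡ 1 (mod 2).
s = (0, 0, 0, 1)^T — this equals column 1 of H (binary 0001), so error is at position 1.
Correct: flip bit 1 of r = 111111010001101 to get c = 011111010001101.


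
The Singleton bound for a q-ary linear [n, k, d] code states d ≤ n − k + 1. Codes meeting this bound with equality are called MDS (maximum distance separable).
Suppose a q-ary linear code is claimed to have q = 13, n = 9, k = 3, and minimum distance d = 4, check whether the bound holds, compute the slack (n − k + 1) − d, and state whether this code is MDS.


Singleton RHS = n − k + 1 = 7, slack = 3, bound satisfied, not MDS.

Singleton bound: d ≤ n − k + 1.
Here n = 9, k = 3, so n − k + 1 = 7.
Given d = 4, check d ≤ 7: YES.
Slack = (n − k + 1) − d = 3.
The code is NOT MDS (slack = 3 > 0).
Description: the claimed parameters are [9, 3, 4]_13; such a code would be non-MDS.


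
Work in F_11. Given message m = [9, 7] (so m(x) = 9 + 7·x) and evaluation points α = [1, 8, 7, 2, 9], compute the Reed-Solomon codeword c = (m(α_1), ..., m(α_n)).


c = [5, 10, 3, 1, 6]

Message polynomial: m(x) = 9 + 7·x (mod 11).
For each evaluation point α_i, compute m(α_i) mod 11:
  α_1 = 1: Horner steps 7 → 5, so m(1) = 5.
  α_2 = 8: Horner steps 7 → 10, so m(8) = 10.
  α_3 = 7: Horner steps 7 → 3, so m(7) = 3.
  α_4 = 2: Horner steps 7 → 1, so m(2) = 1.
  α_5 = 9: Horner steps 7 → 6, so m(9) = 6.
Codeword c = [5, 10, 3, 1, 6] ∈ F_11^5.


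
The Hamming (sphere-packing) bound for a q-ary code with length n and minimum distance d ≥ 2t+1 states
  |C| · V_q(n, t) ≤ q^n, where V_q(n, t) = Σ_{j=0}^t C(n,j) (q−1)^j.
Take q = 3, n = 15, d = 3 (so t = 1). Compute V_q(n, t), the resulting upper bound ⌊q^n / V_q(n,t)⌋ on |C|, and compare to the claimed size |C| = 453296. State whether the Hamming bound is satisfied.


V_q(n, t) = 31, q^n = 14348907, Hamming bound = 462867, |C| = 453296 ≤ bound (satisfied).

Step 1: Compute V_q(n, t) = Σ_{j=0}^1 C(n, j) (q−1)^j.
  j = 0: C(15,0)·(2)^0 = 1·1 = 1.
  j = 1: C(15,1)·(2)^1 = 15·2 = 30.
  V_q(n, t) = 1 + 30 = 31.
Step 2: q^n = 3^15 = 14348907.
Step 3: Hamming bound ⌊q^n / V_q(n,t)⌋ = ⌊14348907/31⌋ = 462867.
Step 4: Compare |C| = 453296 to 462867: satisfied.
The claimed |C| lies below the Hamming bound.


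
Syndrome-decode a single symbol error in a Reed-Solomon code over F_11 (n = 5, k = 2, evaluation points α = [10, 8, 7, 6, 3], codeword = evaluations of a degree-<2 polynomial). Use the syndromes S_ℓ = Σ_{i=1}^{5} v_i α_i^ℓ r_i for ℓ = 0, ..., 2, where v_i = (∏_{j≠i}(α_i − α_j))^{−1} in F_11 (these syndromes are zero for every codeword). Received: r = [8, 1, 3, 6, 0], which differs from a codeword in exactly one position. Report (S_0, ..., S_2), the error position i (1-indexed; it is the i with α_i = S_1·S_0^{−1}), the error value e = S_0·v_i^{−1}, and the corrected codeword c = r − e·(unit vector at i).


S = (5, 8, 4), error at position 4, error magnitude e = 1, c = [8, 1, 3, 5, 0].

Step 1: column multipliers v_i = (∏_{j≠i}(α_i − α_j))^{−1} mod 11.
  i = 1 (α = 10): (10−8)(10−7)(10−6)(10−3) = 2·3·4·7 = 168 ≡ 3, so v_1 = 3^{−1} = 4 (mod 11).
  i = 2 (α = 8): (8−10)(8−7)(8−6)(8−3) = (−2)·1·2·5 = −20 ≡ 2, so v_2 = 2^{−1} = 6 (mod 11).
  i = 3 (α = 7): (7−10)(7−8)(7−6)(7−3) = (−3)·(−1)·1·4 = 12 ≡ 1, so v_3 = 1^{−1} = 1 (mod 11).
  i = 4 (α = 6): (6−10)(6−8)(6−7)(6−3) = (−4)·(−2)·(−1)·3 = −24 ≡ 9, so v_4 = 9^{−1} = 5 (mod 11).
  i = 5 (α = 3): (3−10)(3−8)(3−7)(3−6) = (−7)·(−5)·(−4)·(−3) = 420 ≡ 2, so v_5 = 2^{−1} = 6 (mod 11).
  v = [4, 6, 1, 5, 6].
Step 2: syndromes of r = [8, 1, 3, 6, 0] (all sums mod 11).
  S_0 = Σ v_i r_i = 4·8 + 6·1 + 1·3 + 5·6 + 6·0 = 71 ≡ 5.
  S_1 = Σ v_i α_i r_i = 4·10·8 + 6·8·1 + 1·7·3 + 5·6·6 + 6·3·0 = 569 ≡ 8.
  α_i^2 mod 11 = [1, 9, 5, 3, 9].
  S_2 = Σ v_i α_i^2 r_i = 4·1·8 + 6·9·1 + 1·5·3 + 5·3·6 + 6·9·0 = 191 ≡ 4.
  S = (5, 8, 4) ≠ 0, so r is not a codeword (an error is present).
Step 3: locate the error. For a single error e at position i, S_ℓ = v_i·e·α_i^ℓ, so α_err = S_1/S_0.
  S_0^{−1} = 5^{−1} = 9 (mod 11), so α_err = 8·9 = 72 ≡ 6 = α_4. Error position i = 4.
  Consistency check: S_2/S_1 = 4·7 = 28 ≡ 6 = α_err ✓ (single-error assumption holds).
Step 4: error magnitude e = S_0/v_4 = S_0·∏_{j≠4}(α_4 − α_j) = 5·9 = 45 ≡ 1 (mod 11).
Step 5: correct position 4: c_4 = r_4 − e = 6 − 1 ≡ 5 (mod 11). Hence c = [8, 1, 3, 5, 0].
  Check: interpolating c through the α_i gives m(x) = 6 + 9·x (degree < 2) with m(α_i) = c_i for every i, so c is indeed a codeword.


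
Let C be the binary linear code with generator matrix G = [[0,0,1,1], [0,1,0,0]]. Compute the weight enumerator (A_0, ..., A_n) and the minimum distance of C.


Weight distribution: A_0 = 1, A_1 = 1, A_2 = 1, A_3 = 1. Minimum distance d = 1.

Enumerate all 2^2 = 4 messages m ∈ F_2^2.
For each, compute codeword c = mG in F_2^4, then tally its weight.
  m = 00 → c = 0000, weight = 0.
  m = 10 → c = 0011, weight = 2.
  m = 01 → c = 0100, weight = 1.
  m = 11 → c = 0111, weight = 3.
Tally weights:
  weight 0: 1 codewords.
  weight 1: 1 codewords.
  weight 2: 1 codewords.
  weight 3: 1 codewords.
Minimum distance d = smallest w > 0 with A_w > 0 = 1.
Sanity: Σ A_w = 4 = 2^2 = 4 ✓.


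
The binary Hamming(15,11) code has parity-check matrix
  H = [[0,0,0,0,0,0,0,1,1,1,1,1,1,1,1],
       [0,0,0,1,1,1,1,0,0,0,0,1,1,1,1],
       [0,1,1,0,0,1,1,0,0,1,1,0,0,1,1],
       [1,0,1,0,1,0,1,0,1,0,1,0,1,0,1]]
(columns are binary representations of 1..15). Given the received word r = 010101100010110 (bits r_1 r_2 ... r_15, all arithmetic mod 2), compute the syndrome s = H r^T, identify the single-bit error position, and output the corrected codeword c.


s = (1, 1, 1, 1)^T, error position = 15, corrected codeword c = 010101100010111

Compute s = H r^T mod 2 one row at a time:
  s_1 = 0 + 0 + 0 + 1 + 0 + 1 + 1 + 0 = 3 ≡ 1 (mod 2).
  s_2 = 1 + 0 + 1 + 1 + 0 + 1 + 1 + 0 = 5 ≡ 1 (mod 2).
  s_3 = 1 + 0 + 1 + 1 + 0 + 1 + 1 + 0 = 5 ≡ 1 (mod 2).
  s_4 = 0 + 0 + 0 + 1 + 0 + 1 + 1 + 0 = 3 ≡ 1 (mod 2).
s = (1, 1, 1, 1)^T — this equals column 15 of H (binary 1111), so error is at position 15.
Correct: flip bit 15 of r = 010101100010110 to get c = 010101100010111.


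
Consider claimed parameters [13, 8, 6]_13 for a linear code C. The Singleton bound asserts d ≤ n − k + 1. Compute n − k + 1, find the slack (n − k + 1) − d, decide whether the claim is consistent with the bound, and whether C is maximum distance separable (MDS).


Singleton RHS = n − k + 1 = 6, slack = 0, bound satisfied, MDS.

Singleton bound: d ≤ n − k + 1.
Here n = 13, k = 8, so n − k + 1 = 6.
Given d = 6, check d ≤ 6: YES.
Slack = (n − k + 1) − d = 0.
The code is MDS (slack = 0).
Description: the claimed parameters are [13, 8, 6]_13; such a code would be MDS (meets Singleton bound).


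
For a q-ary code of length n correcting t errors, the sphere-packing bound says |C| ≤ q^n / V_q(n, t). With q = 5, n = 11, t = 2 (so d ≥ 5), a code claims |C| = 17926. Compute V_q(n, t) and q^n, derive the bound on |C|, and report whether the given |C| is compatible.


V_q(n, t) = 925, q^n = 48828125, Hamming bound = 52787, |C| = 17926 ≤ bound (satisfied).

Step 1: Compute V_q(n, t) = Σ_{j=0}^2 C(n, j) (q−1)^j.
  j = 0: C(11,0)·(4)^0 = 1·1 = 1.
  j = 1: C(11,1)·(4)^1 = 11·4 = 44.
  j = 2: C(11,2)·(4)^2 = 55·16 = 880.
  V_q(n, t) = 1 + 44 + 880 = 925.
Step 2: q^n = 5^11 = 48828125.
Step 3: Hamming bound ⌊q^n / V_q(n,t)⌋ = ⌊48828125/925⌋ = 52787.
Step 4: Compare |C| = 17926 to 52787: satisfied.
The claimed |C| lies below the Hamming bound.


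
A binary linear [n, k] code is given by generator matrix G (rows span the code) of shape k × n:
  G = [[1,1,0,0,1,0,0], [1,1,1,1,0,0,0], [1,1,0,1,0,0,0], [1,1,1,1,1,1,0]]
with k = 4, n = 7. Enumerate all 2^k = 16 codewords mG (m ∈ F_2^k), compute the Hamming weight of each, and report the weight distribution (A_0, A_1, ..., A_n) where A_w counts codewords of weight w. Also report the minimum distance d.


Weight distribution: A_0 = 1, A_1 = 1, A_2 = 3, A_3 = 6, A_4 = 3, A_5 = 1, A_6 = 1. Minimum distance d = 1.

Enumerate all 2^4 = 16 messages m ∈ F_2^4.
For each, compute codeword c = mG in F_2^7, then tally its weight.
  m = 0000 → c = 0000000, weight = 0.
  m = 1000 → c = 1100100, weight = 3.
  m = 0100 → c = 1111000, weight = 4.
  m = 1100 → c = 0011100, weight = 3.
  m = 0010 → c = 1101000, weight = 3.
  m = 1010 → c = 0001100, weight = 2.
  m = 0110 → c = 0010000, weight = 1.
  m = 1110 → c = 1110100, weight = 4.
  m = 0001 → c = 1111110, weight = 6.
  m = 1001 → c = 0011010, weight = 3.
  m = 0101 → c = 0000110, weight = 2.
  m = 1101 → c = 1100010, weight = 3.
  m = 0011 → c = 0010110, weight = 3.
  m = 1011 → c = 1110010, weight = 4.
  m = 0111 → c = 1101110, weight = 5.
  m = 1111 → c = 0001010, weight = 2.
Tally weights:
  weight 0: 1 codewords.
  weight 1: 1 codewords.
  weight 2: 3 codewords.
  weight 3: 6 codewords.
  weight 4: 3 codewords.
  weight 5: 1 codewords.
  weight 6: 1 codewords.
Minimum distance d = smallest w > 0 with A_w > 0 = 1.
Sanity: Σ A_w = 16 = 2^4 = 16 ✓.


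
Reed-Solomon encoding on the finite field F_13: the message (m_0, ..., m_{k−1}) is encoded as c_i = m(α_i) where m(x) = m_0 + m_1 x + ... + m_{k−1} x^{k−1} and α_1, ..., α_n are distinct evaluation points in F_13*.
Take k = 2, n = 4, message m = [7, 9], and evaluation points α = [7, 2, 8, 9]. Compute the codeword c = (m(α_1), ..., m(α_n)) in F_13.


c = [5, 12, 1, 10]

Message polynomial: m(x) = 7 + 9·x (mod 13).
For each evaluation point α_i, compute m(α_i) mod 13:
  α_1 = 7: Horner steps 9 → 5, so m(7) = 5.
  α_2 = 2: Horner steps 9 → 12, so m(2) = 12.
  α_3 = 8: Horner steps 9 → 1, so m(8) = 1.
  α_4 = 9: Horner steps 9 → 10, so m(9) = 10.
Codeword c = [5, 12, 1, 10] ∈ F_13^4.


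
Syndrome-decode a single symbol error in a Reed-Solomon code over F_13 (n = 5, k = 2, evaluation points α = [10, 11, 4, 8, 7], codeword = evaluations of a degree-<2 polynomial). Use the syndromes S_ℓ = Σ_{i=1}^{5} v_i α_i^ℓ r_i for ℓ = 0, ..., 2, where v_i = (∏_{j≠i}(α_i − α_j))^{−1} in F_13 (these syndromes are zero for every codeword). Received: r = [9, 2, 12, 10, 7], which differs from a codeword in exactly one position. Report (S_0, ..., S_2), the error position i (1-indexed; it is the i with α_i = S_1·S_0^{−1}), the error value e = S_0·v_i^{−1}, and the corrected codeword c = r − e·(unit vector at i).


S = (1, 7, 10), error at position 5, error magnitude e = 3, c = [9, 2, 12, 10, 4].

Step 1: column multipliers v_i = (∏_{j≠i}(α_i − α_j))^{−1} mod 13.
  i = 1 (α = 10): (10−11)(10−4)(10−8)(10−7) = (−1)·6·2·3 = −36 ≡ 3, so v_1 = 3^{−1} = 9 (mod 13).
  i = 2 (α = 11): (11−10)(11−4)(11−8)(11−7) = 1·7·3·4 = 84 ≡ 6, so v_2 = 6^{−1} = 11 (mod 13).
  i = 3 (α = 4): (4−10)(4−11)(4−8)(4−7) = (−6)·(−7)·(−4)·(−3) = 504 ≡ 10, so v_3 = 10^{−1} = 4 (mod 13).
  i = 4 (α = 8): (8−10)(8−11)(8−4)(8−7) = (−2)·(−3)·4·1 = 24 ≡ 11, so v_4 = 11^{−1} = 6 (mod 13).
  i = 5 (α = 7): (7−10)(7−11)(7−4)(7−8) = (−3)·(−4)·3·(−1) = −36 ≡ 3, so v_5 = 3^{−1} = 9 (mod 13).
  v = [9, 11, 4, 6, 9].
Step 2: syndromes of r = [9, 2, 12, 10, 7] (all sums mod 13).
  S_0 = Σ v_i r_i = 9·9 + 11·2 + 4·12 + 6·10 + 9·7 = 274 ≡ 1.
  S_1 = Σ v_i α_i r_i = 9·10·9 + 11·11·2 + 4·4·12 + 6·8·10 + 9·7·7 = 2165 ≡ 7.
  α_i^2 mod 13 = [9, 4, 3, 12, 10].
  S_2 = Σ v_i α_i^2 r_i = 9·9·9 + 11·4·2 + 4·3·12 + 6·12·10 + 9·10·7 = 2311 ≡ 10.
  S = (1, 7, 10) ≠ 0, so r is not a codeword (an error is present).
Step 3: locate the error. For a single error e at position i, S_ℓ = v_i·e·α_i^ℓ, so α_err = S_1/S_0.
  S_0^{−1} = 1^{−1} = 1 (mod 13), so α_err = 7·1 = 7 ≡ 7 = α_5. Error position i = 5.
  Consistency check: S_2/S_1 = 10·2 = 20 ≡ 7 = α_err ✓ (single-error assumption holds).
Step 4: error magnitude e = S_0/v_5 = S_0·∏_{j≠5}(α_5 − α_j) = 1·3 = 3 ≡ 3 (mod 13).
Step 5: correct position 5: c_5 = r_5 − e = 7 − 3 ≡ 4 (mod 13). Hence c = [9, 2, 12, 10, 4].
  Check: interpolating c through the α_i gives m(x) = 1 + 6·x (degree < 2) with m(α_i) = c_i for every i, so c is indeed a codeword.


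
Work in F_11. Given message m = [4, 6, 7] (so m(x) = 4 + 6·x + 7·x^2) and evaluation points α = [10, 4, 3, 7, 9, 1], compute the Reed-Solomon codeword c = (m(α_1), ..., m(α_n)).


c = [5, 8, 8, 4, 9, 6]

Message polynomial: m(x) = 4 + 6·x + 7·x^2 (mod 11).
For each evaluation point α_i, compute m(α_i) mod 11:
  α_1 = 10: Horner steps 7 → 10 → 5, so m(10) = 5.
  α_2 = 4: Horner steps 7 → 1 → 8, so m(4) = 8.
  α_3 = 3: Horner steps 7 → 5 → 8, so m(3) = 8.
  α_4 = 7: Horner steps 7 → 0 → 4, so m(7) = 4.
  α_5 = 9: Horner steps 7 → 3 → 9, so m(9) = 9.
  α_6 = 1: Horner steps 7 → 2 → 6, so m(1) = 6.
Codeword c = [5, 8, 8, 4, 9, 6] ∈ F_11^6.


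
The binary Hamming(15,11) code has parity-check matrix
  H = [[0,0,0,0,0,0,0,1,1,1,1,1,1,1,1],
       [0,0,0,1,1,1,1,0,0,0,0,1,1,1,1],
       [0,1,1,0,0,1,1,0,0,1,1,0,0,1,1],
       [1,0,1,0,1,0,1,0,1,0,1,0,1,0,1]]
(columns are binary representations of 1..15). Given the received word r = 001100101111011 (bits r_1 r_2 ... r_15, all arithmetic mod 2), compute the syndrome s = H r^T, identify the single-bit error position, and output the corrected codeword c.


s = (0, 1, 0, 1)^T, error position = 5, corrected codeword c = 001110101111011

Compute s = H r^T mod 2 one row at a time:
  s_1 = 0 + 1 + 1 + 1 + 1 + 0 + 1 + 1 = 6 ≡ 0 (mod 2).
  s_2 = 1 + 0 + 0 + 1 + 1 + 0 + 1 + 1 = 5 ≡ 1 (mod 2).
  s_3 = 0 + 1 + 0 + 1 + 1 + 1 + 1 + 1 = 6 ≡ 0 (mod 2).
  s_4 = 0 + 1 + 0 + 1 + 1 + 1 + 0 + 1 = 5 ≡ 1 (mod 2).
s = (0, 1, 0, 1)^T — this equals column 5 of H (binary 0101), so error is at position 5.
Correct: flip bit 5 of r = 001100101111011 to get c = 001110101111011.


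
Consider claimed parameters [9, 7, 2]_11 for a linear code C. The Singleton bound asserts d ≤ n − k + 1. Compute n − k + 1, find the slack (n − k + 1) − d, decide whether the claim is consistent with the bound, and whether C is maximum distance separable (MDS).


Singleton RHS = n − k + 1 = 3, slack = 1, bound satisfied, not MDS.

Singleton bound: d ≤ n − k + 1.
Here n = 9, k = 7, so n − k + 1 = 3.
Given d = 2, check d ≤ 3: YES.
Slack = (n − k + 1) − d = 1.
The code is NOT MDS (slack = 1 > 0).
Description: the claimed parameters are [9, 7, 2]_11; such a code would be non-MDS.


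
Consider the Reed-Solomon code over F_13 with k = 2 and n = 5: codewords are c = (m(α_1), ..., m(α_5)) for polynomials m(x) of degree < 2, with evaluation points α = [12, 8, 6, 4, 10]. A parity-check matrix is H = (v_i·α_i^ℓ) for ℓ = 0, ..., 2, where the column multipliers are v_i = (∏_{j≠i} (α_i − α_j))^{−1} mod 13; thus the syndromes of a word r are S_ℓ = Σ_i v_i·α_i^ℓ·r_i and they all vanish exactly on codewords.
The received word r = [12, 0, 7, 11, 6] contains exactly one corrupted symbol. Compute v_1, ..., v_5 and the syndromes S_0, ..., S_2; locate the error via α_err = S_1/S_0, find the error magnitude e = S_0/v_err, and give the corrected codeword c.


S = (7, 2, 8), error at position 4, error magnitude e = 10, c = [12, 0, 7, 1, 6].

Step 1: column multipliers v_i = (∏_{j≠i}(α_i − α_j))^{−1} mod 13.
  i = 1 (α = 12): (12−8)(12−6)(12−4)(12−10) = 4·6·8·2 = 384 ≡ 7, so v_1 = 7^{−1} = 2 (mod 13).
  i = 2 (α = 8): (8−12)(8−6)(8−4)(8−10) = (−4)·2·4·(−2) = 64 ≡ 12, so v_2 = 12^{−1} = 12 (mod 13).
  i = 3 (α = 6): (6−12)(6−8)(6−4)(6−10) = (−6)·(−2)·2·(−4) = −96 ≡ 8, so v_3 = 8^{−1} = 5 (mod 13).
  i = 4 (α = 4): (4−12)(4−8)(4−6)(4−10) = (−8)·(−4)·(−2)·(−6) = 384 ≡ 7, so v_4 = 7^{−1} = 2 (mod 13).
  i = 5 (α = 10): (10−12)(10−8)(10−6)(10−4) = (−2)·2·4·6 = −96 ≡ 8, so v_5 = 8^{−1} = 5 (mod 13).
  v = [2, 12, 5, 2, 5].
Step 2: syndromes of r = [12, 0, 7, 11, 6] (all sums mod 13).
  S_0 = Σ v_i r_i = 2·12 + 12·0 + 5·7 + 2·11 + 5·6 = 111 ≡ 7.
  S_1 = Σ v_i α_i r_i = 2·12·12 + 12·8·0 + 5·6·7 + 2·4·11 + 5·10·6 = 886 ≡ 2.
  α_i^2 mod 13 = [1, 12, 10, 3, 9].
  S_2 = Σ v_i α_i^2 r_i = 2·1·12 + 12·12·0 + 5·10·7 + 2·3·11 + 5·9·6 = 710 ≡ 8.
  S = (7, 2, 8) ≠ 0, so r is not a codeword (an error is present).
Step 3: locate the error. For a single error e at position i, S_ℓ = v_i·e·α_i^ℓ, so α_err = S_1/S_0.
  S_0^{−1} = 7^{−1} = 2 (mod 13), so α_err = 2·2 = 4 ≡ 4 = α_4. Error position i = 4.
  Consistency check: S_2/S_1 = 8·7 = 56 ≡ 4 = α_err ✓ (single-error assumption holds).
Step 4: error magnitude e = S_0/v_4 = S_0·∏_{j≠4}(α_4 − α_j) = 7·7 = 49 ≡ 10 (mod 13).
Step 5: correct position 4: c_4 = r_4 − e = 11 − 10 ≡ 1 (mod 13). Hence c = [12, 0, 7, 1, 6].
  Check: interpolating c through the α_i gives m(x) = 2 + 3·x (degree < 2) with m(α_i) = c_i for every i, so c is indeed a codeword.


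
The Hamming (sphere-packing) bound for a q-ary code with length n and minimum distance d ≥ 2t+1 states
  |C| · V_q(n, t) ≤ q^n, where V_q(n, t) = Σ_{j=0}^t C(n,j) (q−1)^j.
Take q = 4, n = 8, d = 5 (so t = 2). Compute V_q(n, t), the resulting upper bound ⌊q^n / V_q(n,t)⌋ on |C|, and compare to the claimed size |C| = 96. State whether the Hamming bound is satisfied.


V_q(n, t) = 277, q^n = 65536, Hamming bound = 236, |C| = 96 ≤ bound (satisfied).

Step 1: Compute V_q(n, t) = Σ_{j=0}^2 C(n, j) (q−1)^j.
  j = 0: C(8,0)·(3)^0 = 1·1 = 1.
  j = 1: C(8,1)·(3)^1 = 8·3 = 24.
  j = 2: C(8,2)·(3)^2 = 28·9 = 252.
  V_q(n, t) = 1 + 24 + 252 = 277.
Step 2: q^n = 4^8 = 65536.
Step 3: Hamming bound ⌊q^n / V_q(n,t)⌋ = ⌊65536/277⌋ = 236.
Step 4: Compare |C| = 96 to 236: satisfied.
The claimed |C| lies below the Hamming bound.


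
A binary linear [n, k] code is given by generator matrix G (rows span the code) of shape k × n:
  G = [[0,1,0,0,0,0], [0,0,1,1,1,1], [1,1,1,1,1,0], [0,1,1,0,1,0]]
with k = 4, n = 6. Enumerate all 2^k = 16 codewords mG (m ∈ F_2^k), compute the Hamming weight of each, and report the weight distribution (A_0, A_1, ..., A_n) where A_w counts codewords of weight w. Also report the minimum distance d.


Weight distribution: A_0 = 1, A_1 = 1, A_2 = 4, A_3 = 4, A_4 = 3, A_5 = 3. Minimum distance d = 1.

Enumerate all 2^4 = 16 messages m ∈ F_2^4.
For each, compute codeword c = mG in F_2^6, then tally its weight.
  m = 0000 → c = 000000, weight = 0.
  m = 1000 → c = 010000, weight = 1.
  m = 0100 → c = 001111, weight = 4.
  m = 1100 → c = 011111, weight = 5.
  m = 0010 → c = 111110, weight = 5.
  m = 1010 → c = 101110, weight = 4.
  m = 0110 → c = 110001, weight = 3.
  m = 1110 → c = 100001, weight = 2.
  m = 0001 → c = 011010, weight = 3.
  m = 1001 → c = 001010, weight = 2.
  m = 0101 → c = 010101, weight = 3.
  m = 1101 → c = 000101, weight = 2.
  m = 0011 → c = 100100, weight = 2.
  m = 1011 → c = 110100, weight = 3.
  m = 0111 → c = 101011, weight = 4.
  m = 1111 → c = 111011, weight = 5.
Tally weights:
  weight 0: 1 codewords.
  weight 1: 1 codewords.
  weight 2: 4 codewords.
  weight 3: 4 codewords.
  weight 4: 3 codewords.
  weight 5: 3 codewords.
Minimum distance d = smallest w > 0 with A_w > 0 = 1.
Sanity: Σ A_w = 16 = 2^4 = 16 ✓.


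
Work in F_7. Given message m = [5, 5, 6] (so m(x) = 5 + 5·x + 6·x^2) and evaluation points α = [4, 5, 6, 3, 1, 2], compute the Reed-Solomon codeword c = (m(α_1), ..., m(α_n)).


c = [2, 5, 6, 4, 2, 4]

Message polynomial: m(x) = 5 + 5·x + 6·x^2 (mod 7).
For each evaluation point α_i, compute m(α_i) mod 7:
  α_1 = 4: Horner steps 6 → 1 → 2, so m(4) = 2.
  α_2 = 5: Horner steps 6 → 0 → 5, so m(5) = 5.
  α_3 = 6: Horner steps 6 → 6 → 6, so m(6) = 6.
  α_4 = 3: Horner steps 6 → 2 → 4, so m(3) = 4.
  α_5 = 1: Horner steps 6 → 4 → 2, so m(1) = 2.
  α_6 = 2: Horner steps 6 → 3 → 4, so m(2) = 4.
Codeword c = [2, 5, 6, 4, 2, 4] ∈ F_7^6.


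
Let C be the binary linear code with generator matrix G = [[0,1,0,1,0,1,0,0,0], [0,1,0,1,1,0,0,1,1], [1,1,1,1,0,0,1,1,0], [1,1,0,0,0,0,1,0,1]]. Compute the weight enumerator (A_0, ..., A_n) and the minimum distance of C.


Weight distribution: A_0 = 1, A_3 = 2, A_4 = 4, A_5 = 6, A_6 = 2, A_8 = 1. Minimum distance d = 3.

Enumerate all 2^4 = 16 messages m ∈ F_2^4.
For each, compute codeword c = mG in F_2^9, then tally its weight.
  m = 0000 → c = 000000000, weight = 0.
  m = 1000 → c = 010101000, weight = 3.
  m = 0100 → c = 010110011, weight = 5.
  m = 1100 → c = 000011011, weight = 4.
  m = 0010 → c = 111100110, weight = 6.
  m = 1010 → c = 101001110, weight = 5.
  m = 0110 → c = 101010101, weight = 5.
  m = 1110 → c = 111111101, weight = 8.
  m = 0001 → c = 110000101, weight = 4.
  m = 1001 → c = 100101101, weight = 5.
  m = 0101 → c = 100110110, weight = 5.
  m = 1101 → c = 110011110, weight = 6.
  m = 0011 → c = 001100011, weight = 4.
  m = 1011 → c = 011001011, weight = 5.
  m = 0111 → c = 011010000, weight = 3.
  m = 1111 → c = 001111000, weight = 4.
Tally weights:
  weight 0: 1 codewords.
  weight 3: 2 codewords.
  weight 4: 4 codewords.
  weight 5: 6 codewords.
  weight 6: 2 codewords.
  weight 8: 1 codewords.
Minimum distance d = smallest w > 0 with A_w > 0 = 3.
Sanity: Σ A_w = 16 = 2^4 = 16 ✓.


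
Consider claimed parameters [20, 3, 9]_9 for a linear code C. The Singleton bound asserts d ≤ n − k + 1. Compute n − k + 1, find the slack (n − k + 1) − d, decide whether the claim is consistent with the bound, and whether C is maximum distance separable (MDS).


Singleton RHS = n − k + 1 = 18, slack = 9, bound satisfied, not MDS.

Singleton bound: d ≤ n − k + 1.
Here n = 20, k = 3, so n − k + 1 = 18.
Given d = 9, check d ≤ 18: YES.
Slack = (n − k + 1) − d = 9.
The code is NOT MDS (slack = 9 > 0).
Description: the claimed parameters are [20, 3, 9]_9; such a code would be non-MDS.


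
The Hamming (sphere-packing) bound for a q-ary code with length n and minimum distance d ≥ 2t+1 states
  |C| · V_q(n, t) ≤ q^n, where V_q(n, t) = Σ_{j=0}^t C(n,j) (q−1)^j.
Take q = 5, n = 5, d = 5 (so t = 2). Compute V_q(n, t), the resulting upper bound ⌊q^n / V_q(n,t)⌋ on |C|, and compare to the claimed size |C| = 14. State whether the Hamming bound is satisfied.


V_q(n, t) = 181, q^n = 3125, Hamming bound = 17, |C| = 14 ≤ bound (satisfied).

Step 1: Compute V_q(n, t) = Σ_{j=0}^2 C(n, j) (q−1)^j.
  j = 0: C(5,0)·(4)^0 = 1·1 = 1.
  j = 1: C(5,1)·(4)^1 = 5·4 = 20.
  j = 2: C(5,2)·(4)^2 = 10·16 = 160.
  V_q(n, t) = 1 + 20 + 160 = 181.
Step 2: q^n = 5^5 = 3125.
Step 3: Hamming bound ⌊q^n / V_q(n,t)⌋ = ⌊3125/181⌋ = 17.
Step 4: Compare |C| = 14 to 17: satisfied.
The claimed |C| lies below the Hamming bound.


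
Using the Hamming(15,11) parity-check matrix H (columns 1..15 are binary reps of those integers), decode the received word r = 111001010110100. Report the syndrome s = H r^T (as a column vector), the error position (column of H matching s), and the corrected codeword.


s = (0, 0, 1, 0)^T, error position = 2, corrected codeword c = 101001010110100

Compute s = H r^T mod 2 one row at a time:
  s_1 = 1 + 0 + 1 + 1 + 0 + 1 + 0 + 0 = 4 ≡ 0 (mod 2).
  s_2 = 0 + 0 + 1 + 0 + 0 + 1 + 0 + 0 = 2 ≡ 0 (mod 2).
  s_3 = 1 + 1 + 1 + 0 + 1 + 1 + 0 + 0 = 5 ≡ 1 (mod 2).
  s_4 = 1 + 1 + 0 + 0 + 0 + 1 + 1 + 0 = 4 ≡ 0 (mod 2).
s = (0, 0, 1, 0)^T — this equals column 2 of H (binary 0010), so error is at position 2.
Correct: flip bit 2 of r = 111001010110100 to get c = 101001010110100.


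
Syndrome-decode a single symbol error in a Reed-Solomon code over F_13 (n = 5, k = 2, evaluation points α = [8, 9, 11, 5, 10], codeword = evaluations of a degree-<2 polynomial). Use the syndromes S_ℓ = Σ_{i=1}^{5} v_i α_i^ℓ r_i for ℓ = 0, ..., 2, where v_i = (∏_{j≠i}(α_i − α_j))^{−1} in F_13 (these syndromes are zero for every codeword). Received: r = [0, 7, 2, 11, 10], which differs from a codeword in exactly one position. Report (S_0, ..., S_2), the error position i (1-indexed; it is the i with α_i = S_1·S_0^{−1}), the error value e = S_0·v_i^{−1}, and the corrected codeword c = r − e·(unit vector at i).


S = (10, 12, 4), error at position 2, error magnitude e = 2, c = [0, 5, 2, 11, 10].

Step 1: column multipliers v_i = (∏_{j≠i}(α_i − α_j))^{−1} mod 13.
  i = 1 (α = 8): (8−9)(8−11)(8−5)(8−10) = (−1)·(−3)·3·(−2) = −18 ≡ 8, so v_1 = 8^{−1} = 5 (mod 13).
  i = 2 (α = 9): (9−8)(9−11)(9−5)(9−10) = 1·(−2)·4·(−1) = 8 ≡ 8, so v_2 = 8^{−1} = 5 (mod 13).
  i = 3 (α = 11): (11−8)(11−9)(11−5)(11−10) = 3·2·6·1 = 36 ≡ 10, so v_3 = 10^{−1} = 4 (mod 13).
  i = 4 (α = 5): (5−8)(5−9)(5−11)(5−10) = (−3)·(−4)·(−6)·(−5) = 360 ≡ 9, so v_4 = 9^{−1} = 3 (mod 13).
  i = 5 (α = 10): (10−8)(10−9)(10−11)(10−5) = 2·1·(−1)·5 = −10 ≡ 3, so v_5 = 3^{−1} = 9 (mod 13).
  v = [5, 5, 4, 3, 9].
Step 2: syndromes of r = [0, 7, 2, 11, 10] (all sums mod 13).
  S_0 = Σ v_i r_i = 5·0 + 5·7 + 4·2 + 3·11 + 9·10 = 166 ≡ 10.
  S_1 = Σ v_i α_i r_i = 5·8·0 + 5·9·7 + 4·11·2 + 3·5·11 + 9·10·10 = 1468 ≡ 12.
  α_i^2 mod 13 = [12, 3, 4, 12, 9].
  S_2 = Σ v_i α_i^2 r_i = 5·12·0 + 5·3·7 + 4·4·2 + 3·12·11 + 9·9·10 = 1343 ≡ 4.
  S = (10, 12, 4) ≠ 0, so r is not a codeword (an error is present).
Step 3: locate the error. For a single error e at position i, S_ℓ = v_i·e·α_i^ℓ, so α_err = S_1/S_0.
  S_0^{−1} = 10^{−1} = 4 (mod 13), so α_err = 12·4 = 48 ≡ 9 = α_2. Error position i = 2.
  Consistency check: S_2/S_1 = 4·12 = 48 ≡ 9 = α_err ✓ (single-error assumption holds).
Step 4: error magnitude e = S_0/v_2 = S_0·∏_{j≠2}(α_2 − α_j) = 10·8 = 80 ≡ 2 (mod 13).
Step 5: correct position 2: c_2 = r_2 − e = 7 − 2 ≡ 5 (mod 13). Hence c = [0, 5, 2, 11, 10].
  Check: interpolating c through the α_i gives m(x) = 12 + 5·x (degree < 2) with m(α_i) = c_i for every i, so c is indeed a codeword.
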